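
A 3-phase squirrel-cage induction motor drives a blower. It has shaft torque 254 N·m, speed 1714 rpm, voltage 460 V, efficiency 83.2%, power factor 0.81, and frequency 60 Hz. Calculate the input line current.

ω = 2π×1714/60 = 179.5 rad/s; P_out = τω = 254 × 179.5 = 45593 W
P_in = P_out / η = 45593 / 0.832 = 54799 W
I_L = P_in / (√3·V_L·cosφ) = 54799 / (1.732 × 460 × 0.81) = 84.9 A

84.9 A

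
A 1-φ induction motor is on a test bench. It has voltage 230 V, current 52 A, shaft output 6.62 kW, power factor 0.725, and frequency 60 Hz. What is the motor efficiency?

P_out = 6.62 kW = 6620 W
P_in = V·I·cosφ = 230 × 52 × 0.725 = 8671 W
η = P_out / P_in = 6620 / 8671 = 0.763 = 76.3%

76.3 %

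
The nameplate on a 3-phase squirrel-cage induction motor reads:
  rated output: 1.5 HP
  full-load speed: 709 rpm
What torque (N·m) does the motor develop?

P_out = 1.5 × 746 = 1119 W
ω = 2π × 709/60 = 74.25 rad/s
τ = P_out/ω = 1119/74.25 = 15.1 N·m

15.1 N·m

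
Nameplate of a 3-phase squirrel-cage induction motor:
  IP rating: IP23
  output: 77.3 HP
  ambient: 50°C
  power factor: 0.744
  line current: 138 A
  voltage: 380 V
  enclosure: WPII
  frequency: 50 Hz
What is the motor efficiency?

85.3 %

P_out = 77.3 × 746 = 57666 W
P_in = √3·V_L·I_L·cosφ = 1.732 × 380 × 138 × 0.744 = 67575 W
η = P_out / P_in = 57666 / 67575 = 0.853 = 85.3%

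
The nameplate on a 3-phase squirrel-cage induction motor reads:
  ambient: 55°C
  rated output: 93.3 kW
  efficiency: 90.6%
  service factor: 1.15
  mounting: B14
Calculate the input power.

P_out = 93300 W
P_in = P_out/η = 93300/0.906 = 102980 W = 103 kW

103 kW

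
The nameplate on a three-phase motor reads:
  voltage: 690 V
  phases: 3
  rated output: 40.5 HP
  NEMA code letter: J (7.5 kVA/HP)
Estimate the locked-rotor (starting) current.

254 A

S_LR = 7.5 × 40.5 = 303.75 kVA
I_LR = S_LR/(√3·V_L) = 303750/(1.732×690) = 254 A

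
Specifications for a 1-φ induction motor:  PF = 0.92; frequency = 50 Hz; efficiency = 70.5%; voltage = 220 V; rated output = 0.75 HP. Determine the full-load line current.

P_out = 0.75 × 746 = 560 W
P_in = P_out / η = 560 / 0.705 = 794 W
I = P_in / (V·cosφ) = 794 / (220 × 0.92) = 3.92 A

3.92 A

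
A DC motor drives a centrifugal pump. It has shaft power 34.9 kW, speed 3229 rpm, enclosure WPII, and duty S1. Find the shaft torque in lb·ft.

ω = 2π × 3229/60 = 338.1 rad/s
τ = P/ω = 34900/338.1 = 103.2 N·m
In lb·ft: 103.2/1.356 = 76.1 lb·ft

76.1 lb·ft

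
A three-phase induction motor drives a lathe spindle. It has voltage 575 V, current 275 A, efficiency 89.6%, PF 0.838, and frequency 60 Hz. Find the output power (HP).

276 HP

P_in = √3·V·I·cosφ = 1.732 × 575 × 275 × 0.838 = 229505 W
P_out = η·P_in = 0.896 × 229505 = 205636 W
= 205636/746 = 276 HP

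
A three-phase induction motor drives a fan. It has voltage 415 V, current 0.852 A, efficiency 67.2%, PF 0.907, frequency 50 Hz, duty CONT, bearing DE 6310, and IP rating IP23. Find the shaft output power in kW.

0.373 kW

P_in = √3·V·I·cosφ = 1.732 × 415 × 0.852 × 0.907 = 555 W
P_out = η·P_in = 0.672 × 555 = 373 W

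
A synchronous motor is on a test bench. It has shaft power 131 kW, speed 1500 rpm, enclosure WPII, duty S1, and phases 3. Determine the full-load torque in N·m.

ω = 2π × 1500/60 = 157.1 rad/s
τ = P/ω = 131000/157.1 = 834 N·m

834 N·m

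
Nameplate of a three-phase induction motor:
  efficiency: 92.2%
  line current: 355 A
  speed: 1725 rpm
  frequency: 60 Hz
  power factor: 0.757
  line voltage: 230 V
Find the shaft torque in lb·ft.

P_in = √3·V·I·cosφ = 1.732 × 230 × 355 × 0.757 = 107053 W
P_out = η·P_in = 0.922 × 107053 = 98703 W
n = 1725 rpm
ω = 2π×1725/60 = 180.6 rad/s
τ = P_out/ω = 98703/180.6 = 546.5 N·m
In lb·ft: 546.5/1.356 = 403 lb·ft

403 lb·ft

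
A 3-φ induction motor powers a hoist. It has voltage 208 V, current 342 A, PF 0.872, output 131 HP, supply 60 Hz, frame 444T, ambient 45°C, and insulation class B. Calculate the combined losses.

P_in = √3·V·I·cosφ = 1.732×208×342×0.872 = 107437 W
P_out = 131×746 = 97726 W
Losses = P_in − P_out = 107437 − 97726 = 9711 W

9.71 kW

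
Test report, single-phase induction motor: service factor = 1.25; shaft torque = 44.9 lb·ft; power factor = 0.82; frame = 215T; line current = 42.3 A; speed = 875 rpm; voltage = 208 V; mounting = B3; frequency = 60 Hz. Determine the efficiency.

77.3 %

τ = 44.9 lb·ft × 1.356 = 60.88 N·m
ω = 2π × 875/60 = 91.63 rad/s; P_out = τω = 60.88 × 91.63 = 5578 W
P_in = V·I·cosφ = 208 × 42.3 × 0.82 = 7215 W
η = P_out / P_in = 5578 / 7215 = 0.773 = 77.3%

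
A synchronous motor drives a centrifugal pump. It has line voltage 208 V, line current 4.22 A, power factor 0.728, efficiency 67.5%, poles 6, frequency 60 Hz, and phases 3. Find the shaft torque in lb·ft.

4.38 lb·ft

P_in = √3·V·I·cosφ = 1.732 × 208 × 4.22 × 0.728 = 1107 W
P_out = η·P_in = 0.675 × 1107 = 747 W
n = n_s = 120×60/6 = 1200 rpm (synchronous)
ω = 2π×1200/60 = 125.7 rad/s
τ = P_out/ω = 747/125.7 = 5.943 N·m
In lb·ft: 5.943/1.356 = 4.38 lb·ft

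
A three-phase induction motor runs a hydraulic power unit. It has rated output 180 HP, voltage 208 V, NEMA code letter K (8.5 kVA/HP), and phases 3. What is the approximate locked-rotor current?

S_LR = 8.5 × 180 = 1530 kVA
I_LR = S_LR/(√3·V_L) = 1530000/(1.732×208) = 4250 A

4250 A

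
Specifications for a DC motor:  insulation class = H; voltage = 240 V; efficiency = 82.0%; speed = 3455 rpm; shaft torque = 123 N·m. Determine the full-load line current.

226 A

ω = 2π×3455/60 = 361.8 rad/s; P_out = τω = 123 × 361.8 = 44501 W
P_in = P_out / η = 44501 / 0.820 = 54270 W
I = P_in / V = 54270 / 240 = 226 A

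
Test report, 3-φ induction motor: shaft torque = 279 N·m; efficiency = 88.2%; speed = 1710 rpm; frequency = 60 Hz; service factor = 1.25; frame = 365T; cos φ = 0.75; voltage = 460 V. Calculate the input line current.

ω = 2π×1710/60 = 179.1 rad/s; P_out = τω = 279 × 179.1 = 49969 W
P_in = P_out / η = 49969 / 0.882 = 56654 W
I_L = P_in / (√3·V_L·cosφ) = 56654 / (1.732 × 460 × 0.75) = 94.8 A

94.8 A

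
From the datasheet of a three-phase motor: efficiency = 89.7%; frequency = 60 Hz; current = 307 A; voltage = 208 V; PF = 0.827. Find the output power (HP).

P_in = √3·V·I·cosφ = 1.732 × 208 × 307 × 0.827 = 91465 W
P_out = η·P_in = 0.897 × 91465 = 82044 W
= 82044/746 = 110 HP

110 HP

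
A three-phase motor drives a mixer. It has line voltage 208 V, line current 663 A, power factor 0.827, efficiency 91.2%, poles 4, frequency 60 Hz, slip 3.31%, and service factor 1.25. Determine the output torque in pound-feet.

P_in = √3·V·I·cosφ = 1.732 × 208 × 663 × 0.827 = 197529 W
P_out = η·P_in = 0.912 × 197529 = 180146 W
n_s = 120×60/4 = 1800 rpm; n = 1800×(1−0.0331) = 1740 rpm
ω = 2π×1740/60 = 182.2 rad/s
τ = P_out/ω = 180146/182.2 = 988.7 N·m
In lb·ft: 988.7/1.356 = 729 lb·ft

729 lb·ft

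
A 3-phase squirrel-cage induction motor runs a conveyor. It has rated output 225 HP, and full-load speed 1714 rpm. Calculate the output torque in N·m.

P_out = 225 × 746 = 167850 W
ω = 2π × 1714/60 = 179.5 rad/s
τ = P_out/ω = 167850/179.5 = 935 N·m

935 N·m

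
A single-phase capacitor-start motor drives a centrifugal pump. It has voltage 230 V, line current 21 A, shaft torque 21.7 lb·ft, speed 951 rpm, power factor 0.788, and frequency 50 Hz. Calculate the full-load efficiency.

τ = 21.7 lb·ft × 1.356 = 29.43 N·m
ω = 2π × 951/60 = 99.59 rad/s; P_out = τω = 29.43 × 99.59 = 2931 W
P_in = V·I·cosφ = 230 × 21 × 0.788 = 3806 W
η = P_out / P_in = 2931 / 3806 = 0.770 = 77.0%

77.0 %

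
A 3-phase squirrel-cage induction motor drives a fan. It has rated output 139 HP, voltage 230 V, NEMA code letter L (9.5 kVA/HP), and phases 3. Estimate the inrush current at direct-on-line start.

S_LR = 9.5 × 139 = 1320.5 kVA
I_LR = S_LR/(√3·V_L) = 1320500/(1.732×230) = 3310 A

3310 A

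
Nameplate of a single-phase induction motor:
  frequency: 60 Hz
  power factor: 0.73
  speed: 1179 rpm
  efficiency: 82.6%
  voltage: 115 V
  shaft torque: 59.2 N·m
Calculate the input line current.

ω = 2π×1179/60 = 123.5 rad/s; P_out = τω = 59.2 × 123.5 = 7311 W
P_in = P_out / η = 7311 / 0.826 = 8851 W
I = P_in / (V·cosφ) = 8851 / (115 × 0.73) = 105 A

105 A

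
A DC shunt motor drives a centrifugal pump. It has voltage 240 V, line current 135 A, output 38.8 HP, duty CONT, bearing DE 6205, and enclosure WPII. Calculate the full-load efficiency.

89.3 %

P_out = 38.8 × 746 = 28945 W
P_in = V·I = 240 × 135 = 32400 W
η = P_out / P_in = 28945 / 32400 = 0.893 = 89.3%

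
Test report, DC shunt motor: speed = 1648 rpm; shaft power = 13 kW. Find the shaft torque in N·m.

75.3 N·m

ω = 2π × 1648/60 = 172.6 rad/s
τ = P/ω = 13000/172.6 = 75.3 N·m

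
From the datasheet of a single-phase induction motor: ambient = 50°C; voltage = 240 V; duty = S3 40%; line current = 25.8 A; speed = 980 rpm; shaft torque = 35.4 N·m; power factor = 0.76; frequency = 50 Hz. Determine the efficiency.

77.2 %

ω = 2π × 980/60 = 102.6 rad/s; P_out = τω = 35.4 × 102.6 = 3632 W
P_in = V·I·cosφ = 240 × 25.8 × 0.76 = 4706 W
η = P_out / P_in = 3632 / 4706 = 0.772 = 77.2%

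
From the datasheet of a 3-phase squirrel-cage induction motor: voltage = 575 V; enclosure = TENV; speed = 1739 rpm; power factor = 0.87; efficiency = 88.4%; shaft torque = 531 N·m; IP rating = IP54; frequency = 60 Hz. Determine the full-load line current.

ω = 2π×1739/60 = 182.1 rad/s; P_out = τω = 531 × 182.1 = 96695 W
P_in = P_out / η = 96695 / 0.884 = 109383 W
I_L = P_in / (√3·V_L·cosφ) = 109383 / (1.732 × 575 × 0.87) = 126 A

126 A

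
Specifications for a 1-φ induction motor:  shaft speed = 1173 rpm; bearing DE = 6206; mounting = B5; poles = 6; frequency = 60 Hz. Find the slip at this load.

2.2 %

n_s = 120f/p = 120×60/6 = 1200 rpm
s = (n_s − n)/n_s = (1200 − 1173)/1200 = 0.0225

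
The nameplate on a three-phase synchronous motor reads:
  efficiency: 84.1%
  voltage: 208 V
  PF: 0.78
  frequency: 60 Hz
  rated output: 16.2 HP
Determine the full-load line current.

P_out = 16.2 × 746 = 12085 W
P_in = P_out / η = 12085 / 0.841 = 14370 W
I_L = P_in / (√3·V_L·cosφ) = 14370 / (1.732 × 208 × 0.78) = 51.1 A

51.1 A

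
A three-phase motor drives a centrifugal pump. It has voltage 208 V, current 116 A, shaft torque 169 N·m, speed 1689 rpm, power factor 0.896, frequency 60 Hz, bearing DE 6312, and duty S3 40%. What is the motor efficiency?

79.8 %

ω = 2π × 1689/60 = 176.9 rad/s; P_out = τω = 169 × 176.9 = 29896 W
P_in = √3·V_L·I_L·cosφ = 1.732 × 208 × 116 × 0.896 = 37444 W
η = P_out / P_in = 29896 / 37444 = 0.798 = 79.8%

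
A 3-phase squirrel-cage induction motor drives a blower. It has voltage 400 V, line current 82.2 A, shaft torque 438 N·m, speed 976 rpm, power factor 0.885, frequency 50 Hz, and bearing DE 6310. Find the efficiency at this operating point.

88.8 %

ω = 2π × 976/60 = 102.2 rad/s; P_out = τω = 438 × 102.2 = 44764 W
P_in = √3·V_L·I_L·cosφ = 1.732 × 400 × 82.2 × 0.885 = 50399 W
η = P_out / P_in = 44764 / 50399 = 0.888 = 88.8%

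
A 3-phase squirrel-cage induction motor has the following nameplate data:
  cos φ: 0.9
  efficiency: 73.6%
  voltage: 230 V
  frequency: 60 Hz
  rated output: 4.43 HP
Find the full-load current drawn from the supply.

P_out = 4.43 × 746 = 3305 W
P_in = P_out / η = 3305 / 0.736 = 4490 W
I_L = P_in / (√3·V_L·cosφ) = 4490 / (1.732 × 230 × 0.9) = 12.5 A

12.5 A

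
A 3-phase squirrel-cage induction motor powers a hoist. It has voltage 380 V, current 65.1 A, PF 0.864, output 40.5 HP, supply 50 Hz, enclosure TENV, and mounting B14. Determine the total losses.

6810 W

P_in = √3·V·I·cosφ = 1.732×380×65.1×0.864 = 37019 W
P_out = 40.5×746 = 30213 W
Losses = P_in − P_out = 37019 − 30213 = 6806 W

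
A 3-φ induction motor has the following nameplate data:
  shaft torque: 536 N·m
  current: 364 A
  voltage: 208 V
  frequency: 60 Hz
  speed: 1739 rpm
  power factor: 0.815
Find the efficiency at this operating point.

91.3 %

ω = 2π × 1739/60 = 182.1 rad/s; P_out = τω = 536 × 182.1 = 97606 W
P_in = √3·V_L·I_L·cosφ = 1.732 × 208 × 364 × 0.815 = 106874 W
η = P_out / P_in = 97606 / 106874 = 0.913 = 91.3%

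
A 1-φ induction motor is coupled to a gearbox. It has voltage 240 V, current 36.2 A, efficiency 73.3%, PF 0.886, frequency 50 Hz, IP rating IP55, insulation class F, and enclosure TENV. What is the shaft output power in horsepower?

7.56 HP

P_in = V·I·cosφ = 240 × 36.2 × 0.886 = 7698 W
P_out = η·P_in = 0.733 × 7698 = 5643 W
= 5643/746 = 7.56 HP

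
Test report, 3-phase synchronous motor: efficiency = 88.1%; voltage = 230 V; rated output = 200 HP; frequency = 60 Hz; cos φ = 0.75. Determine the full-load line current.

567 A

P_out = 200 × 746 = 149200 W
P_in = P_out / η = 149200 / 0.881 = 169353 W
I_L = P_in / (√3·V_L·cosφ) = 169353 / (1.732 × 230 × 0.75) = 567 A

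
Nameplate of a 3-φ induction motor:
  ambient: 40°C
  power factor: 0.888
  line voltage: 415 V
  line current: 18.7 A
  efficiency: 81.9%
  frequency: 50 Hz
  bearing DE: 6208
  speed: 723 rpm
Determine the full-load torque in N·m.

P_in = √3·V·I·cosφ = 1.732 × 415 × 18.7 × 0.888 = 11936 W
P_out = η·P_in = 0.819 × 11936 = 9776 W
n = 723 rpm
ω = 2π×723/60 = 75.71 rad/s
τ = P_out/ω = 9776/75.71 = 129 N·m

129 N·m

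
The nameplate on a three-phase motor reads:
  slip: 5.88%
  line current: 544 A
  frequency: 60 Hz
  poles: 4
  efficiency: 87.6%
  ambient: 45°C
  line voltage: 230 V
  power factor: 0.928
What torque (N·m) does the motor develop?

P_in = √3·V·I·cosφ = 1.732 × 230 × 544 × 0.928 = 201105 W
P_out = η·P_in = 0.876 × 201105 = 176168 W
n_s = 120×60/4 = 1800 rpm; n = 1800×(1−0.0588) = 1694 rpm
ω = 2π×1694/60 = 177.4 rad/s
τ = P_out/ω = 176168/177.4 = 993 N·m

993 N·m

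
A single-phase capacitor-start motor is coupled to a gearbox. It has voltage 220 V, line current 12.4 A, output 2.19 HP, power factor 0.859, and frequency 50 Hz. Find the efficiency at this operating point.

P_out = 2.19 × 746 = 1634 W
P_in = V·I·cosφ = 220 × 12.4 × 0.859 = 2343 W
η = P_out / P_in = 1634 / 2343 = 0.697 = 69.7%

69.7 %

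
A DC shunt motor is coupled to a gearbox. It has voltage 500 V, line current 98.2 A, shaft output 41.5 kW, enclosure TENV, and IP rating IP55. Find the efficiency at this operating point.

84.5 %

P_out = 41.5 kW = 41500 W
P_in = V·I = 500 × 98.2 = 49100 W
η = P_out / P_in = 41500 / 49100 = 0.845 = 84.5%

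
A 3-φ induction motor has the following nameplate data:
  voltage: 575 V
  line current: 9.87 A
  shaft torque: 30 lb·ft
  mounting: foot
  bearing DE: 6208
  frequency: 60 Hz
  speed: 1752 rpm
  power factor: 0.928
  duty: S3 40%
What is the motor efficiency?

81.8 %

τ = 30 lb·ft × 1.356 = 40.68 N·m
ω = 2π × 1752/60 = 183.5 rad/s; P_out = τω = 40.68 × 183.5 = 7465 W
P_in = √3·V_L·I_L·cosφ = 1.732 × 575 × 9.87 × 0.928 = 9122 W
η = P_out / P_in = 7465 / 9122 = 0.818 = 81.8%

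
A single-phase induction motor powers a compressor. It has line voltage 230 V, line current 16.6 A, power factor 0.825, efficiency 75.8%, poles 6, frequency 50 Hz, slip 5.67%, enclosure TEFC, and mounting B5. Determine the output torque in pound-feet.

17.8 lb·ft

P_in = V·I·cosφ = 230 × 16.6 × 0.825 = 3150 W
P_out = η·P_in = 0.758 × 3150 = 2388 W
n_s = 120×50/6 = 1000 rpm; n = 1000×(1−0.0567) = 943 rpm
ω = 2π×943/60 = 98.75 rad/s
τ = P_out/ω = 2388/98.75 = 24.18 N·m
In lb·ft: 24.18/1.356 = 17.8 lb·ft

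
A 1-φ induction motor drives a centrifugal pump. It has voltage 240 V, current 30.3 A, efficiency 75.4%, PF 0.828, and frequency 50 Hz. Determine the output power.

P_in = V·I·cosφ = 240 × 30.3 × 0.828 = 6021 W
P_out = η·P_in = 0.754 × 6021 = 4540 W

4.54 kW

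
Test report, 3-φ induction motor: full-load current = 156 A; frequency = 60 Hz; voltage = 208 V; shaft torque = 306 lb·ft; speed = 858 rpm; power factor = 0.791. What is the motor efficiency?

τ = 306 lb·ft × 1.356 = 414.9 N·m
ω = 2π × 858/60 = 89.85 rad/s; P_out = τω = 414.9 × 89.85 = 37279 W
P_in = √3·V_L·I_L·cosφ = 1.732 × 208 × 156 × 0.791 = 44454 W
η = P_out / P_in = 37279 / 44454 = 0.839 = 83.9%

83.9 %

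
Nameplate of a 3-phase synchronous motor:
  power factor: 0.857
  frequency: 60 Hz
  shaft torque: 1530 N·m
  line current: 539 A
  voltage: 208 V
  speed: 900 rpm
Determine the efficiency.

86.7 %

ω = 2π × 900/60 = 94.25 rad/s; P_out = τω = 1530 × 94.25 = 144203 W
P_in = √3·V_L·I_L·cosφ = 1.732 × 208 × 539 × 0.857 = 166411 W
η = P_out / P_in = 144203 / 166411 = 0.867 = 86.7%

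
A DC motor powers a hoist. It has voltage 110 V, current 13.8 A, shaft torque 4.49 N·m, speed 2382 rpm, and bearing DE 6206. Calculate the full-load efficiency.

ω = 2π × 2382/60 = 249.4 rad/s; P_out = τω = 4.49 × 249.4 = 1120 W
P_in = V·I = 110 × 13.8 = 1518 W
η = P_out / P_in = 1120 / 1518 = 0.738 = 73.8%

73.8 %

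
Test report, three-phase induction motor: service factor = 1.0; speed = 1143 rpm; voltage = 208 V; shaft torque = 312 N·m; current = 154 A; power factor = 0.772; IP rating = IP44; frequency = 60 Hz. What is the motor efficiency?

87.2 %

ω = 2π × 1143/60 = 119.7 rad/s; P_out = τω = 312 × 119.7 = 37346 W
P_in = √3·V_L·I_L·cosφ = 1.732 × 208 × 154 × 0.772 = 42830 W
η = P_out / P_in = 37346 / 42830 = 0.872 = 87.2%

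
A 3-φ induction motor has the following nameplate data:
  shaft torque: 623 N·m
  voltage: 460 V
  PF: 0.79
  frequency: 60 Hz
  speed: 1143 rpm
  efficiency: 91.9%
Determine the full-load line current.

ω = 2π×1143/60 = 119.7 rad/s; P_out = τω = 623 × 119.7 = 74573 W
P_in = P_out / η = 74573 / 0.919 = 81146 W
I_L = P_in / (√3·V_L·cosφ) = 81146 / (1.732 × 460 × 0.79) = 129 A

129 A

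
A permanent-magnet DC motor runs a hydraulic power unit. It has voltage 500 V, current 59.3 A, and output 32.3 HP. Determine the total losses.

5550 W

P_in = V·I = 500×59.3 = 29650 W
P_out = 32.3×746 = 24096 W
Losses = P_in − P_out = 29650 − 24096 = 5554 W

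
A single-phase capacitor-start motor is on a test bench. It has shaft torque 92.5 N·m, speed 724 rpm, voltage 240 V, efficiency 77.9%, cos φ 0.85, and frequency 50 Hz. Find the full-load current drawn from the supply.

ω = 2π×724/60 = 75.82 rad/s; P_out = τω = 92.5 × 75.82 = 7013 W
P_in = P_out / η = 7013 / 0.779 = 9003 W
I = P_in / (V·cosφ) = 9003 / (240 × 0.85) = 44.1 A

44.1 A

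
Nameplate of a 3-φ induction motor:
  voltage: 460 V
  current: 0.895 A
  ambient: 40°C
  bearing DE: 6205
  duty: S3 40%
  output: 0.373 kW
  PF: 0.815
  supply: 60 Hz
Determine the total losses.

P_in = √3·V·I·cosφ = 1.732×460×0.895×0.815 = 581 W
P_out = 373 W
Losses = P_in − P_out = 581 − 373 = 208 W

208 W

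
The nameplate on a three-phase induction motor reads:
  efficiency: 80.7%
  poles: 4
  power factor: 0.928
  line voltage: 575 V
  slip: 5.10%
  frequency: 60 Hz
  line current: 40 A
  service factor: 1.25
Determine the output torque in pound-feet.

123 lb·ft

P_in = √3·V·I·cosφ = 1.732 × 575 × 40 × 0.928 = 36968 W
P_out = η·P_in = 0.807 × 36968 = 29833 W
n_s = 120×60/4 = 1800 rpm; n = 1800×(1−0.051) = 1708 rpm
ω = 2π×1708/60 = 178.9 rad/s
τ = P_out/ω = 29833/178.9 = 166.8 N·m
In lb·ft: 166.8/1.356 = 123 lb·ft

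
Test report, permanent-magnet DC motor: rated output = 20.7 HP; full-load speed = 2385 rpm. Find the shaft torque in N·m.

P_out = 20.7 × 746 = 15442 W
ω = 2π × 2385/60 = 249.8 rad/s
τ = P_out/ω = 15442/249.8 = 61.8 N·m

61.8 N·m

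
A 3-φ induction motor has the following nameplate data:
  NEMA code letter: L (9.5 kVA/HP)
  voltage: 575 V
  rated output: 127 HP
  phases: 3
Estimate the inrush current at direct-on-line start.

1210 A

S_LR = 9.5 × 127 = 1206.5 kVA
I_LR = S_LR/(√3·V_L) = 1206500/(1.732×575) = 1210 A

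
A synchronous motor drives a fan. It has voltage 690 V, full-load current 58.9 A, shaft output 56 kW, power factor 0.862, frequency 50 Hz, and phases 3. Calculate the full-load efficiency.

92.3 %

P_out = 56 kW = 56000 W
P_in = √3·V_L·I_L·cosφ = 1.732 × 690 × 58.9 × 0.862 = 60676 W
η = P_out / P_in = 56000 / 60676 = 0.923 = 92.3%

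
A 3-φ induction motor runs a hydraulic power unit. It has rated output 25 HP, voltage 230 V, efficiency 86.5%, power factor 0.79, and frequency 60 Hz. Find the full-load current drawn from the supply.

P_out = 25 × 746 = 18650 W
P_in = P_out / η = 18650 / 0.865 = 21561 W
I_L = P_in / (√3·V_L·cosφ) = 21561 / (1.732 × 230 × 0.79) = 68.5 A

68.5 A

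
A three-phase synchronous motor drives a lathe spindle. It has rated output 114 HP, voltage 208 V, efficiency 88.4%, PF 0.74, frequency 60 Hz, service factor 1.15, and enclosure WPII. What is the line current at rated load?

P_out = 114 × 746 = 85044 W
P_in = P_out / η = 85044 / 0.884 = 96204 W
I_L = P_in / (√3·V_L·cosφ) = 96204 / (1.732 × 208 × 0.74) = 361 A

361 A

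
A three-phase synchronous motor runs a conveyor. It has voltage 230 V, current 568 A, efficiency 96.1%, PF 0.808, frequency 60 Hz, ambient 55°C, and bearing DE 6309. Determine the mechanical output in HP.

P_in = √3·V·I·cosφ = 1.732 × 230 × 568 × 0.808 = 182825 W
P_out = η·P_in = 0.961 × 182825 = 175695 W
= 175695/746 = 236 HP

236 HP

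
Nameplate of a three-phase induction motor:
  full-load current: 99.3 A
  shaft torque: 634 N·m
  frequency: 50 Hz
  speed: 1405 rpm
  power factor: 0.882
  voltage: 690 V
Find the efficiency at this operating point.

ω = 2π × 1405/60 = 147.1 rad/s; P_out = τω = 634 × 147.1 = 93261 W
P_in = √3·V_L·I_L·cosφ = 1.732 × 690 × 99.3 × 0.882 = 104668 W
η = P_out / P_in = 93261 / 104668 = 0.891 = 89.1%

89.1 %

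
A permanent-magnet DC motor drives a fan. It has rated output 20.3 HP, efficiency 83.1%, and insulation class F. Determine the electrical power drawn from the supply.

P_out = 20.3 × 746 = 15144 W
P_in = P_out/η = 15144/0.831 = 18224 W = 18.2 kW

18.2 kW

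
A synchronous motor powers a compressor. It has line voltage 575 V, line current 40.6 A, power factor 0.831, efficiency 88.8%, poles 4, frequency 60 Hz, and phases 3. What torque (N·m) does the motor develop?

158 N·m

P_in = √3·V·I·cosφ = 1.732 × 575 × 40.6 × 0.831 = 33600 W
P_out = η·P_in = 0.888 × 33600 = 29837 W
n = n_s = 120×60/4 = 1800 rpm (synchronous)
ω = 2π×1800/60 = 188.5 rad/s
τ = P_out/ω = 29837/188.5 = 158 N·m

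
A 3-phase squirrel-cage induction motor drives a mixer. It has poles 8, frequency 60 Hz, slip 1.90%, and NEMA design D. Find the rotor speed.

n_s = 120f/p = 120×60/8 = 900 rpm
n = n_s(1 − s) = 900 × (1 − 0.019) = 883 rpm

883 rpm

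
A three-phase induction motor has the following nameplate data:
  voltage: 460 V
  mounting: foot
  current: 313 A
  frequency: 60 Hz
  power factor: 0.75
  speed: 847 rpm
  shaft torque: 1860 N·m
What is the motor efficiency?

ω = 2π × 847/60 = 88.7 rad/s; P_out = τω = 1860 × 88.7 = 164982 W
P_in = √3·V_L·I_L·cosφ = 1.732 × 460 × 313 × 0.75 = 187030 W
η = P_out / P_in = 164982 / 187030 = 0.882 = 88.2%

88.2 %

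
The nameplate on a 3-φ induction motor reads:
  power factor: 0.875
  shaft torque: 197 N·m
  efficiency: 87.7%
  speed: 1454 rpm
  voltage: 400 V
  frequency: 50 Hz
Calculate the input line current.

ω = 2π×1454/60 = 152.3 rad/s; P_out = τω = 197 × 152.3 = 30003 W
P_in = P_out / η = 30003 / 0.877 = 34211 W
I_L = P_in / (√3·V_L·cosφ) = 34211 / (1.732 × 400 × 0.875) = 56.4 A

56.4 A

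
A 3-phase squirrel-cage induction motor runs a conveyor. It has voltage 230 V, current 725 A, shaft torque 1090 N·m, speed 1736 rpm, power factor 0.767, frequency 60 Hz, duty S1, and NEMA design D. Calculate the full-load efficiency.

89.5 %

ω = 2π × 1736/60 = 181.8 rad/s; P_out = τω = 1090 × 181.8 = 198162 W
P_in = √3·V_L·I_L·cosφ = 1.732 × 230 × 725 × 0.767 = 221518 W
η = P_out / P_in = 198162 / 221518 = 0.895 = 89.5%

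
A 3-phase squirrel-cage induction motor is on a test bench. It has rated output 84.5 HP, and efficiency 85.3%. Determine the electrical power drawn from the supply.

P_out = 84.5 × 746 = 63037 W
P_in = P_out/η = 63037/0.853 = 73900 W = 73.9 kW

73.9 kW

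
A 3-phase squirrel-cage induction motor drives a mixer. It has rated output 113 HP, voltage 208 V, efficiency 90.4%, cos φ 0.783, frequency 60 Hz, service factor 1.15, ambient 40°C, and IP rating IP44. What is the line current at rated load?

331 A

P_out = 113 × 746 = 84298 W
P_in = P_out / η = 84298 / 0.904 = 93250 W
I_L = P_in / (√3·V_L·cosφ) = 93250 / (1.732 × 208 × 0.783) = 331 A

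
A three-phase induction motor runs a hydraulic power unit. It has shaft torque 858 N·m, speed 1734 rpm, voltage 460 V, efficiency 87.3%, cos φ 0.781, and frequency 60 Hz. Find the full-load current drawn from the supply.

ω = 2π×1734/60 = 181.6 rad/s; P_out = τω = 858 × 181.6 = 155813 W
P_in = P_out / η = 155813 / 0.873 = 178480 W
I_L = P_in / (√3·V_L·cosφ) = 178480 / (1.732 × 460 × 0.781) = 287 A

287 A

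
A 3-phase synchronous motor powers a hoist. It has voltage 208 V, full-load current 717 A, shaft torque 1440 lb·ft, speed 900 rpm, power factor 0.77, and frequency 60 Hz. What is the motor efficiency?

τ = 1440 lb·ft × 1.356 = 1953 N·m
ω = 2π × 900/60 = 94.25 rad/s; P_out = τω = 1953 × 94.25 = 184070 W
P_in = √3·V_L·I_L·cosφ = 1.732 × 208 × 717 × 0.77 = 198894 W
η = P_out / P_in = 184070 / 198894 = 0.925 = 92.5%

92.5 %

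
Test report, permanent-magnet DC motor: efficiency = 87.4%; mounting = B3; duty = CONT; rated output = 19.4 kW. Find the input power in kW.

22.2 kW

P_out = 19400 W
P_in = P_out/η = 19400/0.874 = 22197 W = 22.2 kW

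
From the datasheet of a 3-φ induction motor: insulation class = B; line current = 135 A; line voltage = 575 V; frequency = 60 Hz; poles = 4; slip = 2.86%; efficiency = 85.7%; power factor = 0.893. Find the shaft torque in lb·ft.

P_in = √3·V·I·cosφ = 1.732 × 575 × 135 × 0.893 = 120061 W
P_out = η·P_in = 0.857 × 120061 = 102892 W
n_s = 120×60/4 = 1800 rpm; n = 1800×(1−0.0286) = 1749 rpm
ω = 2π×1749/60 = 183.2 rad/s
τ = P_out/ω = 102892/183.2 = 561.6 N·m
In lb·ft: 561.6/1.356 = 414 lb·ft

414 lb·ft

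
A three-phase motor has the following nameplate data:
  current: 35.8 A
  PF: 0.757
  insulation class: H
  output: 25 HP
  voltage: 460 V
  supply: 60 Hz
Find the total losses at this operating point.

2940 W

P_in = √3·V·I·cosφ = 1.732×460×35.8×0.757 = 21592 W
P_out = 25×746 = 18650 W
Losses = P_in − P_out = 21592 − 18650 = 2942 W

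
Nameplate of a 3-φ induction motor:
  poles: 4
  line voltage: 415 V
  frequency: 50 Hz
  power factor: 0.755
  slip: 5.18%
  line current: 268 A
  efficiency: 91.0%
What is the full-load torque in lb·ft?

655 lb·ft

P_in = √3·V·I·cosφ = 1.732 × 415 × 268 × 0.755 = 145438 W
P_out = η·P_in = 0.91 × 145438 = 132349 W
n_s = 120×50/4 = 1500 rpm; n = 1500×(1−0.0518) = 1422 rpm
ω = 2π×1422/60 = 148.9 rad/s
τ = P_out/ω = 132349/148.9 = 888.8 N·m
In lb·ft: 888.8/1.356 = 655 lb·ft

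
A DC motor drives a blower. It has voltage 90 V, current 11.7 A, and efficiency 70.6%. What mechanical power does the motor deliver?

0.743 kW

P_in = V·I = 90 × 11.7 = 1053 W
P_out = η·P_in = 0.706 × 1053 = 743 W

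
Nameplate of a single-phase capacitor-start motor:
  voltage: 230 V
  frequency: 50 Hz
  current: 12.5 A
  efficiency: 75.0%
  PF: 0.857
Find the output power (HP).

P_in = V·I·cosφ = 230 × 12.5 × 0.857 = 2464 W
P_out = η·P_in = 0.75 × 2464 = 1848 W
= 1848/746 = 2.48 HP

2.48 HP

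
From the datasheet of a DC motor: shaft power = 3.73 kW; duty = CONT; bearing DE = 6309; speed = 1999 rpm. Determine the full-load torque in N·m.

17.8 N·m

ω = 2π × 1999/60 = 209.3 rad/s
τ = P/ω = 3730/209.3 = 17.8 N·m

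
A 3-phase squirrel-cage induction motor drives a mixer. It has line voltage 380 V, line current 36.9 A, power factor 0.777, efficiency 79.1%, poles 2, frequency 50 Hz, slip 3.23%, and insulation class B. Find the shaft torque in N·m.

49.1 N·m

P_in = √3·V·I·cosφ = 1.732 × 380 × 36.9 × 0.777 = 18870 W
P_out = η·P_in = 0.791 × 18870 = 14926 W
n_s = 120×50/2 = 3000 rpm; n = 3000×(1−0.0323) = 2903 rpm
ω = 2π×2903/60 = 304 rad/s
τ = P_out/ω = 14926/304 = 49.1 N·m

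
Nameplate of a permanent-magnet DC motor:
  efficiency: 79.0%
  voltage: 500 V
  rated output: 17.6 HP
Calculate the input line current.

P_out = 17.6 × 746 = 13130 W
P_in = P_out / η = 13130 / 0.790 = 16620 W
I = P_in / V = 16620 / 500 = 33.2 A

33.2 A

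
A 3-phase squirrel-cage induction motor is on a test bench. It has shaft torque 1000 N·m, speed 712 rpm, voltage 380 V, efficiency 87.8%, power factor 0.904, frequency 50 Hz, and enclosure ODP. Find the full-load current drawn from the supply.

ω = 2π×712/60 = 74.56 rad/s; P_out = τω = 1000 × 74.56 = 74560 W
P_in = P_out / η = 74560 / 0.878 = 84920 W
I_L = P_in / (√3·V_L·cosφ) = 84920 / (1.732 × 380 × 0.904) = 143 A

143 A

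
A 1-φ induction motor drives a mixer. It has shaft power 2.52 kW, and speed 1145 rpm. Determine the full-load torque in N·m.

21 N·m

ω = 2π × 1145/60 = 119.9 rad/s
τ = P/ω = 2520/119.9 = 21 N·m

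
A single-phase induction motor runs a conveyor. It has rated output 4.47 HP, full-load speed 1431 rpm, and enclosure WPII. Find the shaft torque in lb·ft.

16.4 lb·ft

P_out = 4.47 × 746 = 3335 W
ω = 2π × 1431/60 = 149.9 rad/s
τ = P_out/ω = 3335/149.9 = 22.25 N·m
In lb·ft: 22.25/1.356 = 16.4 lb·ft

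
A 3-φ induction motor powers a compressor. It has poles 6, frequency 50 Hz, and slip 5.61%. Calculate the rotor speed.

n_s = 120f/p = 120×50/6 = 1000 rpm
n = n_s(1 − s) = 1000 × (1 − 0.0561) = 944 rpm

944 rpm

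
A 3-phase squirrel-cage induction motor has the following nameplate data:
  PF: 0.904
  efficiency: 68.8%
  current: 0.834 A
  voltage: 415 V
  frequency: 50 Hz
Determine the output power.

0.373 kW

P_in = √3·V·I·cosφ = 1.732 × 415 × 0.834 × 0.904 = 542 W
P_out = η·P_in = 0.688 × 542 = 373 W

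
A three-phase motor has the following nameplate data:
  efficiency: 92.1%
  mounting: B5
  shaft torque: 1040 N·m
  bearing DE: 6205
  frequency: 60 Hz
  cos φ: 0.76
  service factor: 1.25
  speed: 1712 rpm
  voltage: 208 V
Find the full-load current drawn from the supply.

ω = 2π×1712/60 = 179.3 rad/s; P_out = τω = 1040 × 179.3 = 186472 W
P_in = P_out / η = 186472 / 0.921 = 202467 W
I_L = P_in / (√3·V_L·cosφ) = 202467 / (1.732 × 208 × 0.76) = 739 A

739 A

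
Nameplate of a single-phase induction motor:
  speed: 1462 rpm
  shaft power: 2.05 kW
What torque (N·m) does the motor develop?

13.4 N·m

ω = 2π × 1462/60 = 153.1 rad/s
τ = P/ω = 2050/153.1 = 13.4 N·m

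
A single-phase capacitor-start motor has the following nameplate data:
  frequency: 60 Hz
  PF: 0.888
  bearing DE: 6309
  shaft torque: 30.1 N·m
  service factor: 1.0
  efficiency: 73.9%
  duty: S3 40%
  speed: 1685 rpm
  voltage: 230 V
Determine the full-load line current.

ω = 2π×1685/60 = 176.5 rad/s; P_out = τω = 30.1 × 176.5 = 5313 W
P_in = P_out / η = 5313 / 0.739 = 7189 W
I = P_in / (V·cosφ) = 7189 / (230 × 0.888) = 35.2 A

35.2 A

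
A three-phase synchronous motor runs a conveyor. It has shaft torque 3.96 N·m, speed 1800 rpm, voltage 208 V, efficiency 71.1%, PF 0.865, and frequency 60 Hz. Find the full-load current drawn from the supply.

ω = 2π×1800/60 = 188.5 rad/s; P_out = τω = 3.96 × 188.5 = 746 W
P_in = P_out / η = 746 / 0.711 = 1049 W
I_L = P_in / (√3·V_L·cosφ) = 1049 / (1.732 × 208 × 0.865) = 3.37 A

3.37 A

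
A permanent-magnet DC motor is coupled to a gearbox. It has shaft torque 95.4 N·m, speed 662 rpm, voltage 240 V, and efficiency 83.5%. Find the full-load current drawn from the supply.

33 A

ω = 2π×662/60 = 69.32 rad/s; P_out = τω = 95.4 × 69.32 = 6613 W
P_in = P_out / η = 6613 / 0.835 = 7920 W
I = P_in / V = 7920 / 240 = 33 A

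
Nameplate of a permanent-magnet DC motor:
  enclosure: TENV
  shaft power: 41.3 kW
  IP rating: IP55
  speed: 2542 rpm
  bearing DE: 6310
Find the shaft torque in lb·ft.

ω = 2π × 2542/60 = 266.2 rad/s
τ = P/ω = 41300/266.2 = 155.1 N·m
In lb·ft: 155.1/1.356 = 114 lb·ft

114 lb·ft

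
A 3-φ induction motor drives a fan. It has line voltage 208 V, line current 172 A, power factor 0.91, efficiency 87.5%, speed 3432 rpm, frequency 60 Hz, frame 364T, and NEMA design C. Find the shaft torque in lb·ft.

P_in = √3·V·I·cosφ = 1.732 × 208 × 172 × 0.91 = 56387 W
P_out = η·P_in = 0.875 × 56387 = 49339 W
n = 3432 rpm
ω = 2π×3432/60 = 359.4 rad/s
τ = P_out/ω = 49339/359.4 = 137.3 N·m
In lb·ft: 137.3/1.356 = 101 lb·ft

101 lb·ft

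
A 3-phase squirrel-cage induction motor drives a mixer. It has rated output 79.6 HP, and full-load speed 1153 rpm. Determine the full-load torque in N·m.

492 N·m

P_out = 79.6 × 746 = 59382 W
ω = 2π × 1153/60 = 120.7 rad/s
τ = P_out/ω = 59382/120.7 = 492 N·m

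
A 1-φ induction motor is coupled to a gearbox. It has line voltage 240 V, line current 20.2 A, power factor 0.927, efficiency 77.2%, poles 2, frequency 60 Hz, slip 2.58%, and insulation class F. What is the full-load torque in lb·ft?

P_in = V·I·cosφ = 240 × 20.2 × 0.927 = 4494 W
P_out = η·P_in = 0.772 × 4494 = 3469 W
n_s = 120×60/2 = 3600 rpm; n = 3600×(1−0.0258) = 3507 rpm
ω = 2π×3507/60 = 367.3 rad/s
τ = P_out/ω = 3469/367.3 = 9.445 N·m
In lb·ft: 9.445/1.356 = 6.97 lb·ft

6.97 lb·ft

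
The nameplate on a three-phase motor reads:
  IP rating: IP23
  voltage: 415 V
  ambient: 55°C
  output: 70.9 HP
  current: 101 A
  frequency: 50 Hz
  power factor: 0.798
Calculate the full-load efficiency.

P_out = 70.9 × 746 = 52891 W
P_in = √3·V_L·I_L·cosφ = 1.732 × 415 × 101 × 0.798 = 57932 W
η = P_out / P_in = 52891 / 57932 = 0.913 = 91.3%

91.3 %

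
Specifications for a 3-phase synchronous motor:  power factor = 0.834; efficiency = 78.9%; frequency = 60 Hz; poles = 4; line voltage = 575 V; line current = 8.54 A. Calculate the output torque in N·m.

29.7 N·m

P_in = √3·V·I·cosφ = 1.732 × 575 × 8.54 × 0.834 = 7093 W
P_out = η·P_in = 0.789 × 7093 = 5596 W
n = n_s = 120×60/4 = 1800 rpm (synchronous)
ω = 2π×1800/60 = 188.5 rad/s
τ = P_out/ω = 5596/188.5 = 29.7 N·m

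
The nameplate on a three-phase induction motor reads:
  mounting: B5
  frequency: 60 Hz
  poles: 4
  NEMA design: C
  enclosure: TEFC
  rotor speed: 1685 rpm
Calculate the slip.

6.4 %

n_s = 120f/p = 120×60/4 = 1800 rpm
s = (n_s − n)/n_s = (1800 − 1685)/1800 = 0.0639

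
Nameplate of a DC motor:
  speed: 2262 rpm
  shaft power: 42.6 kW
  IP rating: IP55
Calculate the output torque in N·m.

ω = 2π × 2262/60 = 236.9 rad/s
τ = P/ω = 42600/236.9 = 180 N·m

180 N·m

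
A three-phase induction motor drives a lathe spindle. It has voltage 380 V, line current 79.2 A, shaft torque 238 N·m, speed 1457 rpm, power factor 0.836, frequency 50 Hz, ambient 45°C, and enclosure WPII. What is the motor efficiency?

83.3 %

ω = 2π × 1457/60 = 152.6 rad/s; P_out = τω = 238 × 152.6 = 36319 W
P_in = √3·V_L·I_L·cosφ = 1.732 × 380 × 79.2 × 0.836 = 43578 W
η = P_out / P_in = 36319 / 43578 = 0.833 = 83.3%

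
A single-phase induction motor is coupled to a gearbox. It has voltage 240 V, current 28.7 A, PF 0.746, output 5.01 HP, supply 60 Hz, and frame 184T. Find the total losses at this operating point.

P_in = V·I·cosφ = 240×28.7×0.746 = 5138 W
P_out = 5.01×746 = 3737 W
Losses = P_in − P_out = 5138 − 3737 = 1401 W

1400 W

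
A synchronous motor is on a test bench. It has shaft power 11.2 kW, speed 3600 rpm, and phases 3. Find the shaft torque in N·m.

29.7 N·m

ω = 2π × 3600/60 = 377 rad/s
τ = P/ω = 11200/377 = 29.7 N·m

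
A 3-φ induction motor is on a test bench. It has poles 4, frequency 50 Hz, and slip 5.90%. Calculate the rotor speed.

n_s = 120f/p = 120×50/4 = 1500 rpm
n = n_s(1 − s) = 1500 × (1 − 0.059) = 1412 rpm

1412 rpm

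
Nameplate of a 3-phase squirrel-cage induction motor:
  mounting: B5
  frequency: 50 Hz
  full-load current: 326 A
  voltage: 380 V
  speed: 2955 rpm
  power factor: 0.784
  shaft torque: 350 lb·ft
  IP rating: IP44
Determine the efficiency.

87.3 %

τ = 350 lb·ft × 1.356 = 474.6 N·m
ω = 2π × 2955/60 = 309.4 rad/s; P_out = τω = 474.6 × 309.4 = 146841 W
P_in = √3·V_L·I_L·cosφ = 1.732 × 380 × 326 × 0.784 = 168215 W
η = P_out / P_in = 146841 / 168215 = 0.873 = 87.3%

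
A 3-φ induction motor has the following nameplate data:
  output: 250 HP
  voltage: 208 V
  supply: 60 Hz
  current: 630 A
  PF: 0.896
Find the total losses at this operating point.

P_in = √3·V·I·cosφ = 1.732×208×630×0.896 = 203357 W
P_out = 250×746 = 186500 W
Losses = P_in − P_out = 203357 − 186500 = 16857 W

16900 W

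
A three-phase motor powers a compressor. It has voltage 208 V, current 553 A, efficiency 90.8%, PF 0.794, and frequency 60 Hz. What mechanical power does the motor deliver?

144 kW

P_in = √3·V·I·cosφ = 1.732 × 208 × 553 × 0.794 = 158182 W
P_out = η·P_in = 0.908 × 158182 = 143629 W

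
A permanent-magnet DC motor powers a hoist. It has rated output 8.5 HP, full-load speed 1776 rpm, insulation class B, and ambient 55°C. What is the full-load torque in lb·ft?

25.1 lb·ft

P_out = 8.5 × 746 = 6341 W
ω = 2π × 1776/60 = 186 rad/s
τ = P_out/ω = 6341/186 = 34.09 N·m
In lb·ft: 34.09/1.356 = 25.1 lb·ft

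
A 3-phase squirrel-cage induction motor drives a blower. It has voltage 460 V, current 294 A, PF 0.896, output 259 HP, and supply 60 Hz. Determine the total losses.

P_in = √3·V·I·cosφ = 1.732×460×294×0.896 = 209875 W
P_out = 259×746 = 193214 W
Losses = P_in − P_out = 209875 − 193214 = 16661 W

16.7 kW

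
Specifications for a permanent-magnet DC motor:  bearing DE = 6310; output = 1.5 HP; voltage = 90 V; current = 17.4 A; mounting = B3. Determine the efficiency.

71.5 %

P_out = 1.5 × 746 = 1119 W
P_in = V·I = 90 × 17.4 = 1566 W
η = P_out / P_in = 1119 / 1566 = 0.715 = 71.5%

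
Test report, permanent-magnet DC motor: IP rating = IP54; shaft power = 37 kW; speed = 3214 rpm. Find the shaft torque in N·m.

110 N·m

ω = 2π × 3214/60 = 336.6 rad/s
τ = P/ω = 37000/336.6 = 110 N·m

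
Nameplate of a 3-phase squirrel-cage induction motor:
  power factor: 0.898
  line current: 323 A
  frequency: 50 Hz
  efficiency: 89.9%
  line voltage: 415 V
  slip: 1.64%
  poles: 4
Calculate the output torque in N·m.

P_in = √3·V·I·cosφ = 1.732 × 415 × 323 × 0.898 = 208485 W
P_out = η·P_in = 0.899 × 208485 = 187428 W
n_s = 120×50/4 = 1500 rpm; n = 1500×(1−0.0164) = 1475 rpm
ω = 2π×1475/60 = 154.5 rad/s
τ = P_out/ω = 187428/154.5 = 1210 N·m

1210 N·m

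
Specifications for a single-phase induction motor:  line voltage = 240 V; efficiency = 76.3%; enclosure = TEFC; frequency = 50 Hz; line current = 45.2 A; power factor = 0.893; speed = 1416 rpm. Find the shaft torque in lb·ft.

36.8 lb·ft

P_in = V·I·cosφ = 240 × 45.2 × 0.893 = 9687 W
P_out = η·P_in = 0.763 × 9687 = 7391 W
n = 1416 rpm
ω = 2π×1416/60 = 148.3 rad/s
τ = P_out/ω = 7391/148.3 = 49.84 N·m
In lb·ft: 49.84/1.356 = 36.8 lb·ft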